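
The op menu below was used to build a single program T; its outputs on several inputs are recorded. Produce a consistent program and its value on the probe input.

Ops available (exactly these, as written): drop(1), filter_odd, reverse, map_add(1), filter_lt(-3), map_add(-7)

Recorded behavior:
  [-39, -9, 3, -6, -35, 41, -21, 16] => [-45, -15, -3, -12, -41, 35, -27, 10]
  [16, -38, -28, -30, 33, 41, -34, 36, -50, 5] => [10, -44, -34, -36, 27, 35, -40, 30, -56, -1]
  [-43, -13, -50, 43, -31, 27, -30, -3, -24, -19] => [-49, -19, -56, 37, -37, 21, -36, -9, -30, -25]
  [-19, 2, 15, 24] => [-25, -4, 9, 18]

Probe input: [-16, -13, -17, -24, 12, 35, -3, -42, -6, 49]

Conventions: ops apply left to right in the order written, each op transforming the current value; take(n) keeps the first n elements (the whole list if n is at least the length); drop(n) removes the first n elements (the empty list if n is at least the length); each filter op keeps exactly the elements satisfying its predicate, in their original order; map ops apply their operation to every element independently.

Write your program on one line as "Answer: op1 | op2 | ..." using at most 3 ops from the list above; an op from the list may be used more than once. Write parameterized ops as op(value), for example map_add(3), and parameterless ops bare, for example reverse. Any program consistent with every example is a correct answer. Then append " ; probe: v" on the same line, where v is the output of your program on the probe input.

map_add(-7) | map_add(1) ; probe: [-22, -19, -23, -30, 6, 29, -9, -48, -12, 43]

Check, running the answer program on each example:
  [-39, -9, 3, -6, -35, 41, -21, 16] -> [-46, -16, -4, -13, -42, 34, -28, 9] -> [-45, -15, -3, -12, -41, 35, -27, 10]
  [16, -38, -28, -30, 33, 41, -34, 36, -50, 5] -> [9, -45, -35, -37, 26, 34, -41, 29, -57, -2] -> [10, -44, -34, -36, 27, 35, -40, 30, -56, -1]
  [-43, -13, -50, 43, -31, 27, -30, -3, -24, -19] -> [-50, -20, -57, 36, -38, 20, -37, -10, -31, -26] -> [-49, -19, -56, 37, -37, 21, -36, -9, -30, -25]
  [-19, 2, 15, 24] -> [-26, -5, 8, 17] -> [-25, -4, 9, 18]
  probe: [-16, -13, -17, -24, 12, 35, -3, -42, -6, 49] -> [-23, -20, -24, -31, 5, 28, -10, -49, -13, 42] -> [-22, -19, -23, -30, 6, 29, -9, -48, -12, 43]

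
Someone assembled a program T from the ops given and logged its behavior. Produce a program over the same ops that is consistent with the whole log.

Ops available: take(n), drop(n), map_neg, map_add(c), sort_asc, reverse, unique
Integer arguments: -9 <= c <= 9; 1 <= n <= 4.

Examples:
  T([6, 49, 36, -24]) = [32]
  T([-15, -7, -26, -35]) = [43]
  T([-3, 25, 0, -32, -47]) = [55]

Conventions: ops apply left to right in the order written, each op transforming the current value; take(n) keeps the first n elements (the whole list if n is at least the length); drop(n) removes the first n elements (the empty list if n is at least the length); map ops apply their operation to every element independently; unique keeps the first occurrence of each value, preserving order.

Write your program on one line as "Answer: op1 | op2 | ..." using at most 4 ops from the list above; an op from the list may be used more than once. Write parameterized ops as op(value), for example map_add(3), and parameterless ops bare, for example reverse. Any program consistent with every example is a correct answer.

reverse | take(1) | map_add(-8) | map_neg

Check, running the answer program on each example:
  [6, 49, 36, -24] -> [-24, 36, 49, 6] -> [-24] -> [-32] -> [32]
  [-15, -7, -26, -35] -> [-35, -26, -7, -15] -> [-35] -> [-43] -> [43]
  [-3, 25, 0, -32, -47] -> [-47, -32, 0, 25, -3] -> [-47] -> [-55] -> [55]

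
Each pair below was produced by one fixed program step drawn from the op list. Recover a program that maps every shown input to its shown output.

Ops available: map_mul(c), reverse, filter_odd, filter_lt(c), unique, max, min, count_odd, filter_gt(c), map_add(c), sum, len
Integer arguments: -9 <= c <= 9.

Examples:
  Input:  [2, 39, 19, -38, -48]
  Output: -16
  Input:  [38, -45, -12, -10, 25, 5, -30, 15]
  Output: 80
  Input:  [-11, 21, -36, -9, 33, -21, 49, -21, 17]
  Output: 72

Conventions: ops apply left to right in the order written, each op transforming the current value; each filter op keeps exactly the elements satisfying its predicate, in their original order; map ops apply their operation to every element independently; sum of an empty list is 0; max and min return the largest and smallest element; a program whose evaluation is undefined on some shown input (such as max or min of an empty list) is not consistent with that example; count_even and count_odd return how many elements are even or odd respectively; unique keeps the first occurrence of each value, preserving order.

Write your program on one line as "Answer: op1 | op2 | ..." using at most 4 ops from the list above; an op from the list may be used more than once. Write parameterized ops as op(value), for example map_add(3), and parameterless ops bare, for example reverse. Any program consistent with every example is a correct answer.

filter_lt(3) | map_mul(-8) | reverse | min

Check, running the answer program on each example:
  [2, 39, 19, -38, -48] -> [2, -38, -48] -> [-16, 304, 384] -> [384, 304, -16] -> -16
  [38, -45, -12, -10, 25, 5, -30, 15] -> [-45, -12, -10, -30] -> [360, 96, 80, 240] -> [240, 80, 96, 360] -> 80
  [-11, 21, -36, -9, 33, -21, 49, -21, 17] -> [-11, -36, -9, -21, -21] -> [88, 288, 72, 168, 168] -> [168, 168, 72, 288, 88] -> 72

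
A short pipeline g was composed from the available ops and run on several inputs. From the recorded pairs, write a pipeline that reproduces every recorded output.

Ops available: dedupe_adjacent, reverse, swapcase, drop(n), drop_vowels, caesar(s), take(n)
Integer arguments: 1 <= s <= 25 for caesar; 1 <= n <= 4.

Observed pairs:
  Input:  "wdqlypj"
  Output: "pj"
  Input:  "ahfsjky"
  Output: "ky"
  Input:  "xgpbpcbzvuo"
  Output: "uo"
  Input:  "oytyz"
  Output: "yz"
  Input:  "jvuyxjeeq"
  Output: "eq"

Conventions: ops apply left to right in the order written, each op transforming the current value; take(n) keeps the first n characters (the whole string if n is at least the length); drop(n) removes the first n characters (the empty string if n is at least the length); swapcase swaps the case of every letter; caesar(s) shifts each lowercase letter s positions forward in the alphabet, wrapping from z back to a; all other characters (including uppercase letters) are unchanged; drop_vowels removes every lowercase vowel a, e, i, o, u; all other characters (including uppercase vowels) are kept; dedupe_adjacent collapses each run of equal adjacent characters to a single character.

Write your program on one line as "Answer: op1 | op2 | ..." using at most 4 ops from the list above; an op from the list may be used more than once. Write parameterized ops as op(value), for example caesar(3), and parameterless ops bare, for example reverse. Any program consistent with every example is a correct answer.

reverse | take(2) | reverse

Check, running the answer program on each example:
  "wdqlypj" -> "jpylqdw" -> "jp" -> "pj"
  "ahfsjky" -> "ykjsfha" -> "yk" -> "ky"
  "xgpbpcbzvuo" -> "ouvzbcpbpgx" -> "ou" -> "uo"
  "oytyz" -> "zytyo" -> "zy" -> "yz"
  "jvuyxjeeq" -> "qeejxyuvj" -> "qe" -> "eq"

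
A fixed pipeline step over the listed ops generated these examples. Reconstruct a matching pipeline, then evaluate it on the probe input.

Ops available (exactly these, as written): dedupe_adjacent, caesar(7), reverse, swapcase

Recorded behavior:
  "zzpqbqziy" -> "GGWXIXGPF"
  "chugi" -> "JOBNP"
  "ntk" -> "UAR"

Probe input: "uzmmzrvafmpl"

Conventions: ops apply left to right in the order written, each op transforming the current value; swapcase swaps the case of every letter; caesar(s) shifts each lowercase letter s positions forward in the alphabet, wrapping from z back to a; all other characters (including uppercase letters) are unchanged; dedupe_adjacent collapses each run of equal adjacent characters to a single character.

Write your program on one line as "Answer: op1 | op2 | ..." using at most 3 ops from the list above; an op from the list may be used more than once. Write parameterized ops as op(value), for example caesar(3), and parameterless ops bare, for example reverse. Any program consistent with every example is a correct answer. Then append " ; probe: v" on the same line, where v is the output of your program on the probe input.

caesar(7) | swapcase ; probe: "BGTTGYCHMTWS"

Check, running the answer program on each example:
  "zzpqbqziy" -> "ggwxixgpf" -> "GGWXIXGPF"
  "chugi" -> "jobnp" -> "JOBNP"
  "ntk" -> "uar" -> "UAR"
  probe: "uzmmzrvafmpl" -> "bgttgychmtws" -> "BGTTGYCHMTWS"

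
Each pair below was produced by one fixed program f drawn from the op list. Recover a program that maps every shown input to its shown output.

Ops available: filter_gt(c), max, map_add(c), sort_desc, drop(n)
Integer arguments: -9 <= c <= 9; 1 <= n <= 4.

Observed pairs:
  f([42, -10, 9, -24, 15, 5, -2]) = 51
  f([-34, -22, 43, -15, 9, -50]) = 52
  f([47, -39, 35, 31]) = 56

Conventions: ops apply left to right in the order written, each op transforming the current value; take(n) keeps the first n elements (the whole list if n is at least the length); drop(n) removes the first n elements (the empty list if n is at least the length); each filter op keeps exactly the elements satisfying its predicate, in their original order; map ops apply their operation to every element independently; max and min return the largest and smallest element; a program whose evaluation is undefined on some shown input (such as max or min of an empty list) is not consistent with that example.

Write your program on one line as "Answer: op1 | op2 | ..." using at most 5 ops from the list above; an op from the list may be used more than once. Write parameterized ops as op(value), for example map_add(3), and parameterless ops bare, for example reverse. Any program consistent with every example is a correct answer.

map_add(9) | sort_desc | filter_gt(-1) | max

Check, running the answer program on each example:
  [42, -10, 9, -24, 15, 5, -2] -> [51, -1, 18, -15, 24, 14, 7] -> [51, 24, 18, 14, 7, -1, -15] -> [51, 24, 18, 14, 7] -> 51
  [-34, -22, 43, -15, 9, -50] -> [-25, -13, 52, -6, 18, -41] -> [52, 18, -6, -13, -25, -41] -> [52, 18] -> 52
  [47, -39, 35, 31] -> [56, -30, 44, 40] -> [56, 44, 40, -30] -> [56, 44, 40] -> 56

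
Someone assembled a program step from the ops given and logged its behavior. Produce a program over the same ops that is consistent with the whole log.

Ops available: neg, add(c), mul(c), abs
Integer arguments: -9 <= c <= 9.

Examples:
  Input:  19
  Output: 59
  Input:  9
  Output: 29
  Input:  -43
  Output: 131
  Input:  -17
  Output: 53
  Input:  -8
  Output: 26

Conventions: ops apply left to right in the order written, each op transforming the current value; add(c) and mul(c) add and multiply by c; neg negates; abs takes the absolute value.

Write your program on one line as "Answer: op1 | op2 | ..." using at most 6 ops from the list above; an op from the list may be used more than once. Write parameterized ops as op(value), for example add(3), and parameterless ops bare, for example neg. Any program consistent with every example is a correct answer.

abs | neg | mul(3) | abs | add(2)

Check, running the answer program on each example:
  19 -> 19 -> -19 -> -57 -> 57 -> 59
  9 -> 9 -> -9 -> -27 -> 27 -> 29
  -43 -> 43 -> -43 -> -129 -> 129 -> 131
  -17 -> 17 -> -17 -> -51 -> 51 -> 53
  -8 -> 8 -> -8 -> -24 -> 24 -> 26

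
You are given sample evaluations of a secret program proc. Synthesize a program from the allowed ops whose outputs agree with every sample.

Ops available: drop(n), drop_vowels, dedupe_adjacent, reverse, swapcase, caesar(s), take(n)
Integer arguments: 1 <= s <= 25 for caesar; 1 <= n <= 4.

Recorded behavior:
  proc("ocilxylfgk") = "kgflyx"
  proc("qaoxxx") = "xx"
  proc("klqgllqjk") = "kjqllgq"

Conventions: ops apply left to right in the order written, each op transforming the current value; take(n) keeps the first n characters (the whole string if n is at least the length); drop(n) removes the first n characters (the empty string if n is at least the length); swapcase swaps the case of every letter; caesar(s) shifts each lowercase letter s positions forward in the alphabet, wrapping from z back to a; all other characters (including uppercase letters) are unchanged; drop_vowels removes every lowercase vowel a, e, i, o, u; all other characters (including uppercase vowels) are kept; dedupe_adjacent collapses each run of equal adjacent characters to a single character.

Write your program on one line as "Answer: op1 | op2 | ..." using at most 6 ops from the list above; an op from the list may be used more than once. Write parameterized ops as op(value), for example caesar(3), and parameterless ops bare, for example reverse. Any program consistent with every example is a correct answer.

reverse | drop_vowels | reverse | drop(2) | reverse

Check, running the answer program on each example:
  "ocilxylfgk" -> "kgflyxlico" -> "kgflyxlc" -> "clxylfgk" -> "xylfgk" -> "kgflyx"
  "qaoxxx" -> "xxxoaq" -> "xxxq" -> "qxxx" -> "xx" -> "xx"
  "klqgllqjk" -> "kjqllgqlk" -> "kjqllgqlk" -> "klqgllqjk" -> "qgllqjk" -> "kjqllgq"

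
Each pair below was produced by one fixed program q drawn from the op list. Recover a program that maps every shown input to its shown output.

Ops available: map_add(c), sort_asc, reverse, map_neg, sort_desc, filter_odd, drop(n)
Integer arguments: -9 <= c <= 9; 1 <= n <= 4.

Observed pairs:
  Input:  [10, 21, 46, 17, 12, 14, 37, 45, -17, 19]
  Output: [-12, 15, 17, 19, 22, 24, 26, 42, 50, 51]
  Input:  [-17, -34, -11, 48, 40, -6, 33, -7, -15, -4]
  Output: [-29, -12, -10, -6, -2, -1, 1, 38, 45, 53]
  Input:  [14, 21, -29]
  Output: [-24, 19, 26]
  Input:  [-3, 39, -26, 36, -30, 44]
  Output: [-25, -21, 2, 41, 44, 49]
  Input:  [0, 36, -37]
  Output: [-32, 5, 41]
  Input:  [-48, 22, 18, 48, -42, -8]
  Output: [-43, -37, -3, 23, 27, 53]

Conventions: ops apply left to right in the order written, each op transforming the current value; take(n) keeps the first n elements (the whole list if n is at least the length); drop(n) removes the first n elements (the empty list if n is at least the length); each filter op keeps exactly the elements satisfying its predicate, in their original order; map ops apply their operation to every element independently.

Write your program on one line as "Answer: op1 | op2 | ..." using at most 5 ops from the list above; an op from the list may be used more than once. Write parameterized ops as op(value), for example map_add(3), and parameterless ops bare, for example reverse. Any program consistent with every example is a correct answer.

map_add(6) | sort_desc | map_add(-1) | sort_asc

Check, running the answer program on each example:
  [10, 21, 46, 17, 12, 14, 37, 45, -17, 19] -> [16, 27, 52, 23, 18, 20, 43, 51, -11, 25] -> [52, 51, 43, 27, 25, 23, 20, 18, 16, -11] -> [51, 50, 42, 26, 24, 22, 19, 17, 15, -12] -> [-12, 15, 17, 19, 22, 24, 26, 42, 50, 51]
  [-17, -34, -11, 48, 40, -6, 33, -7, -15, -4] -> [-11, -28, -5, 54, 46, 0, 39, -1, -9, 2] -> [54, 46, 39, 2, 0, -1, -5, -9, -11, -28] -> [53, 45, 38, 1, -1, -2, -6, -10, -12, -29] -> [-29, -12, -10, -6, -2, -1, 1, 38, 45, 53]
  [14, 21, -29] -> [20, 27, -23] -> [27, 20, -23] -> [26, 19, -24] -> [-24, 19, 26]
  [-3, 39, -26, 36, -30, 44] -> [3, 45, -20, 42, -24, 50] -> [50, 45, 42, 3, -20, -24] -> [49, 44, 41, 2, -21, -25] -> [-25, -21, 2, 41, 44, 49]
  [0, 36, -37] -> [6, 42, -31] -> [42, 6, -31] -> [41, 5, -32] -> [-32, 5, 41]
  [-48, 22, 18, 48, -42, -8] -> [-42, 28, 24, 54, -36, -2] -> [54, 28, 24, -2, -36, -42] -> [53, 27, 23, -3, -37, -43] -> [-43, -37, -3, 23, 27, 53]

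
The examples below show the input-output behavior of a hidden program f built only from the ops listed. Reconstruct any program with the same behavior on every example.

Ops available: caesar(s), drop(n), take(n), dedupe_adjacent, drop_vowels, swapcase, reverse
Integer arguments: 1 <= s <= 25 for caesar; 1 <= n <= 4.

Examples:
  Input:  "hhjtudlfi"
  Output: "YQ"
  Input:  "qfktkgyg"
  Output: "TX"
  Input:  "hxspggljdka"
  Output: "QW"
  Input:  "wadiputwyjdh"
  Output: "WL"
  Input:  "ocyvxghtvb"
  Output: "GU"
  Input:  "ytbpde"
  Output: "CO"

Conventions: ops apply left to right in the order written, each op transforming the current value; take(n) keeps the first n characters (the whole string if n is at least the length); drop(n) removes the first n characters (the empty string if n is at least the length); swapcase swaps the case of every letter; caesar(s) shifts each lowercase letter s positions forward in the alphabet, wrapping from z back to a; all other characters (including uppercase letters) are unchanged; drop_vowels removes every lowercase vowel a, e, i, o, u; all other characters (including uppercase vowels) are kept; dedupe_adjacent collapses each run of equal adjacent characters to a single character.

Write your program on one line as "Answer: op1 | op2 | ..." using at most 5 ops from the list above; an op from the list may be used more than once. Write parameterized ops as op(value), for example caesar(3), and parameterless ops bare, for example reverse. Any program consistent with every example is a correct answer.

reverse | caesar(13) | drop(2) | swapcase | take(2)

Check, running the answer program on each example:
  "hhjtudlfi" -> "ifldutjhh" -> "vsyqhgwuu" -> "yqhgwuu" -> "YQHGWUU" -> "YQ"
  "qfktkgyg" -> "gygktkfq" -> "tltxgxsd" -> "txgxsd" -> "TXGXSD" -> "TX"
  "hxspggljdka" -> "akdjlggpsxh" -> "nxqwyttcfku" -> "qwyttcfku" -> "QWYTTCFKU" -> "QW"
  "wadiputwyjdh" -> "hdjywtupidaw" -> "uqwljghcvqnj" -> "wljghcvqnj" -> "WLJGHCVQNJ" -> "WL"
  "ocyvxghtvb" -> "bvthgxvyco" -> "oigutkilpb" -> "gutkilpb" -> "GUTKILPB" -> "GU"
  "ytbpde" -> "edpbty" -> "rqcogl" -> "cogl" -> "COGL" -> "CO"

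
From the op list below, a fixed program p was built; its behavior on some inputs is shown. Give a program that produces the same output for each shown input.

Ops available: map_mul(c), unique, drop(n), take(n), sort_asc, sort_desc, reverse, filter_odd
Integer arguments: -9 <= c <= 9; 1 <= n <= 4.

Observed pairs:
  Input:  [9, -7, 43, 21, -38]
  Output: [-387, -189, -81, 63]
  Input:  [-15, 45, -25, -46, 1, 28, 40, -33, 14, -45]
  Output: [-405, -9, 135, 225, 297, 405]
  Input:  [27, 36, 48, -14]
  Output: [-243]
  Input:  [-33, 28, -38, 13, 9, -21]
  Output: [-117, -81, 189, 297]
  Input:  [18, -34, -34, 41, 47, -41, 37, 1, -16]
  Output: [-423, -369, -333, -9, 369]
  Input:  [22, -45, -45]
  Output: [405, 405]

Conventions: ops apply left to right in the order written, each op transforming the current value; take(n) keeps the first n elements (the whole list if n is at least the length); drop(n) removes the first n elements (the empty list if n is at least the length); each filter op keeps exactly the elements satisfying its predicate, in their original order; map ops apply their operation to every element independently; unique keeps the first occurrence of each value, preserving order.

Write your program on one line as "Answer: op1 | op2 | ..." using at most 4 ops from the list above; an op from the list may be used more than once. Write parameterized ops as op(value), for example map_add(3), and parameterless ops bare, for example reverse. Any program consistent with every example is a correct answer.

sort_desc | map_mul(-9) | filter_odd

Check, running the answer program on each example:
  [9, -7, 43, 21, -38] -> [43, 21, 9, -7, -38] -> [-387, -189, -81, 63, 342] -> [-387, -189, -81, 63]
  [-15, 45, -25, -46, 1, 28, 40, -33, 14, -45] -> [45, 40, 28, 14, 1, -15, -25, -33, -45, -46] -> [-405, -360, -252, -126, -9, 135, 225, 297, 405, 414] -> [-405, -9, 135, 225, 297, 405]
  [27, 36, 48, -14] -> [48, 36, 27, -14] -> [-432, -324, -243, 126] -> [-243]
  [-33, 28, -38, 13, 9, -21] -> [28, 13, 9, -21, -33, -38] -> [-252, -117, -81, 189, 297, 342] -> [-117, -81, 189, 297]
  [18, -34, -34, 41, 47, -41, 37, 1, -16] -> [47, 41, 37, 18, 1, -16, -34, -34, -41] -> [-423, -369, -333, -162, -9, 144, 306, 306, 369] -> [-423, -369, -333, -9, 369]
  [22, -45, -45] -> [22, -45, -45] -> [-198, 405, 405] -> [405, 405]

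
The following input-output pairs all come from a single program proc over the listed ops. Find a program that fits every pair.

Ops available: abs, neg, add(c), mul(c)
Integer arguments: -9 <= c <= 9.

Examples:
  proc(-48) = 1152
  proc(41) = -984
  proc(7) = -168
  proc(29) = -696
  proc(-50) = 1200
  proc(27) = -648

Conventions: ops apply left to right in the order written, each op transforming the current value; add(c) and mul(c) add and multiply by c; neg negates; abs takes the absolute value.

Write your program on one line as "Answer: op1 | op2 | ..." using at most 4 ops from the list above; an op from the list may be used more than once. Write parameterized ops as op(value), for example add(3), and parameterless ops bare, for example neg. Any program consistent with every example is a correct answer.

neg | mul(-4) | neg | mul(6)

Check, running the answer program on each example:
  -48 -> 48 -> -192 -> 192 -> 1152
  41 -> -41 -> 164 -> -164 -> -984
  7 -> -7 -> 28 -> -28 -> -168
  29 -> -29 -> 116 -> -116 -> -696
  -50 -> 50 -> -200 -> 200 -> 1200
  27 -> -27 -> 108 -> -108 -> -648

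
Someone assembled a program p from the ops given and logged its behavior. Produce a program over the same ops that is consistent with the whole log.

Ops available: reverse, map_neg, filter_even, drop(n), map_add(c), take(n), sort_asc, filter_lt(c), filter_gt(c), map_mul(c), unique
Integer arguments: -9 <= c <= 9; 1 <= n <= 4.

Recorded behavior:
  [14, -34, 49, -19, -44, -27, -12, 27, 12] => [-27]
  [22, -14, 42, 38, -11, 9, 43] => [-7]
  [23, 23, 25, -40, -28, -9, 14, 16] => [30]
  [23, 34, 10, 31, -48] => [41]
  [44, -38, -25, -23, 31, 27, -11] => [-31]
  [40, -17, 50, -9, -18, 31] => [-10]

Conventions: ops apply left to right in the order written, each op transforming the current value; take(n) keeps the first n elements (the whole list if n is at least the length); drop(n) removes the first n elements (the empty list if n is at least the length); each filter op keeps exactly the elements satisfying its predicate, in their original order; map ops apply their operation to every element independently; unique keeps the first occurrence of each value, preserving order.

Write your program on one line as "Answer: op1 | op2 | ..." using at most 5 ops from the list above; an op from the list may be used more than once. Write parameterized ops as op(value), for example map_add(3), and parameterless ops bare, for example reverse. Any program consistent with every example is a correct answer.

drop(1) | map_neg | take(1) | map_add(-7) | map_neg

Check, running the answer program on each example:
  [14, -34, 49, -19, -44, -27, -12, 27, 12] -> [-34, 49, -19, -44, -27, -12, 27, 12] -> [34, -49, 19, 44, 27, 12, -27, -12] -> [34] -> [27] -> [-27]
  [22, -14, 42, 38, -11, 9, 43] -> [-14, 42, 38, -11, 9, 43] -> [14, -42, -38, 11, -9, -43] -> [14] -> [7] -> [-7]
  [23, 23, 25, -40, -28, -9, 14, 16] -> [23, 25, -40, -28, -9, 14, 16] -> [-23, -25, 40, 28, 9, -14, -16] -> [-23] -> [-30] -> [30]
  [23, 34, 10, 31, -48] -> [34, 10, 31, -48] -> [-34, -10, -31, 48] -> [-34] -> [-41] -> [41]
  [44, -38, -25, -23, 31, 27, -11] -> [-38, -25, -23, 31, 27, -11] -> [38, 25, 23, -31, -27, 11] -> [38] -> [31] -> [-31]
  [40, -17, 50, -9, -18, 31] -> [-17, 50, -9, -18, 31] -> [17, -50, 9, 18, -31] -> [17] -> [10] -> [-10]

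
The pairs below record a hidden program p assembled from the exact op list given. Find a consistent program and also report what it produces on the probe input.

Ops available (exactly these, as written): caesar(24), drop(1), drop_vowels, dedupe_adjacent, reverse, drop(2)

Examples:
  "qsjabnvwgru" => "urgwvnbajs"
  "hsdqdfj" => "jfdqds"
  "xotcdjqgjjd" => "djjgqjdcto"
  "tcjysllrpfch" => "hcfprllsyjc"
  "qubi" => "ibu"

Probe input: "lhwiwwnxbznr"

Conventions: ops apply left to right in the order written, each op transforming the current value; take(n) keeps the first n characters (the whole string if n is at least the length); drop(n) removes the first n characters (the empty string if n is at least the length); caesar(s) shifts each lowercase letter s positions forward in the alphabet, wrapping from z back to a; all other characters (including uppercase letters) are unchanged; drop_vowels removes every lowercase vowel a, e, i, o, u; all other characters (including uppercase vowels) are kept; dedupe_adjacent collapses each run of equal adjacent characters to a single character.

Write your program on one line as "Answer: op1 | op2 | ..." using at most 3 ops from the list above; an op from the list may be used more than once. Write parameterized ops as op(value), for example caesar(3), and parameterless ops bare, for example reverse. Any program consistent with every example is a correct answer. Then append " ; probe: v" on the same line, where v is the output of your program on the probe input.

drop(1) | reverse ; probe: "rnzbxnwwiwh"

Check, running the answer program on each example:
  "qsjabnvwgru" -> "sjabnvwgru" -> "urgwvnbajs"
  "hsdqdfj" -> "sdqdfj" -> "jfdqds"
  "xotcdjqgjjd" -> "otcdjqgjjd" -> "djjgqjdcto"
  "tcjysllrpfch" -> "cjysllrpfch" -> "hcfprllsyjc"
  "qubi" -> "ubi" -> "ibu"
  probe: "lhwiwwnxbznr" -> "hwiwwnxbznr" -> "rnzbxnwwiwh"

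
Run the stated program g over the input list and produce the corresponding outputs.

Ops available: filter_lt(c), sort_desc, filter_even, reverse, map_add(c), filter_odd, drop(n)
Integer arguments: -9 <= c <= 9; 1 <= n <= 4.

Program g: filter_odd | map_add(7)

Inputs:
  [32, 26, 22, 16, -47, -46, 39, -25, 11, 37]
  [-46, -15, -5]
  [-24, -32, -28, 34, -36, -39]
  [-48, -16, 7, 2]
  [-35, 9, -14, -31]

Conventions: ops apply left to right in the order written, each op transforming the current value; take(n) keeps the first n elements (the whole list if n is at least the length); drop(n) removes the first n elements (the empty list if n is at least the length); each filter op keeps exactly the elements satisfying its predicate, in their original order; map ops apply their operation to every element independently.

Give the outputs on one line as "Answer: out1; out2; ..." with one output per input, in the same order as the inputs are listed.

[-40, 46, -18, 18, 44]; [-8, 2]; [-32]; [14]; [-28, 16, -24]

Execution, op by op:
  [32, 26, 22, 16, -47, -46, 39, -25, 11, 37] -> [-47, 39, -25, 11, 37] -> [-40, 46, -18, 18, 44]
  [-46, -15, -5] -> [-15, -5] -> [-8, 2]
  [-24, -32, -28, 34, -36, -39] -> [-39] -> [-32]
  [-48, -16, 7, 2] -> [7] -> [14]
  [-35, 9, -14, -31] -> [-35, 9, -31] -> [-28, 16, -24]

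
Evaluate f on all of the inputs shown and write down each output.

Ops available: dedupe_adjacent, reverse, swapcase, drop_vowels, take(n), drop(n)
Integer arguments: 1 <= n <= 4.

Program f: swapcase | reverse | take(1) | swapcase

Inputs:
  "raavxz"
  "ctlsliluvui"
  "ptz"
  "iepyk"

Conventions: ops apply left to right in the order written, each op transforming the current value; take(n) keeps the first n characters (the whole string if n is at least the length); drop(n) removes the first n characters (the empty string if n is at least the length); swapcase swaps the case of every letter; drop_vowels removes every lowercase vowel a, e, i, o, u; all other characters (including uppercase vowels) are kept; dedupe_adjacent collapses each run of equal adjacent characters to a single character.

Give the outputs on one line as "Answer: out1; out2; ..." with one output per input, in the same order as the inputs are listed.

Execution, op by op:
  "raavxz" -> "RAAVXZ" -> "ZXVAAR" -> "Z" -> "z"
  "ctlsliluvui" -> "CTLSLILUVUI" -> "IUVULILSLTC" -> "I" -> "i"
  "ptz" -> "PTZ" -> "ZTP" -> "Z" -> "z"
  "iepyk" -> "IEPYK" -> "KYPEI" -> "K" -> "k"

"z"; "i"; "z"; "k"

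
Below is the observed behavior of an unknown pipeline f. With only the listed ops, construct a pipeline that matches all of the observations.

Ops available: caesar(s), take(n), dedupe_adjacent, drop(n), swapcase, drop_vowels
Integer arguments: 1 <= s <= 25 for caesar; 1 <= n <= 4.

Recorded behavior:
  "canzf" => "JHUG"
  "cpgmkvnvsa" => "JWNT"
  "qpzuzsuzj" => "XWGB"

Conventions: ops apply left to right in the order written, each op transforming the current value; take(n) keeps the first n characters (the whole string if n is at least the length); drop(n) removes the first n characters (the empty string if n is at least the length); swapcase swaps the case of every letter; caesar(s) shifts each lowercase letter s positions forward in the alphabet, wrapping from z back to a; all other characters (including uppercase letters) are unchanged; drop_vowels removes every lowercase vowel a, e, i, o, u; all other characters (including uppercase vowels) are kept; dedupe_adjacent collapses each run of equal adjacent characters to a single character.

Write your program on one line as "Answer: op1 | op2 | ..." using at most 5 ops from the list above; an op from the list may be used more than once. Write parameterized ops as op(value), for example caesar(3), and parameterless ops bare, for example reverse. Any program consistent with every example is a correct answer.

caesar(13) | caesar(20) | take(4) | swapcase

Check, running the answer program on each example:
  "canzf" -> "pnams" -> "jhugm" -> "jhug" -> "JHUG"
  "cpgmkvnvsa" -> "pctzxiaifn" -> "jwntrcuczh" -> "jwnt" -> "JWNT"
  "qpzuzsuzj" -> "dcmhmfhmw" -> "xwgbgzbgq" -> "xwgb" -> "XWGB"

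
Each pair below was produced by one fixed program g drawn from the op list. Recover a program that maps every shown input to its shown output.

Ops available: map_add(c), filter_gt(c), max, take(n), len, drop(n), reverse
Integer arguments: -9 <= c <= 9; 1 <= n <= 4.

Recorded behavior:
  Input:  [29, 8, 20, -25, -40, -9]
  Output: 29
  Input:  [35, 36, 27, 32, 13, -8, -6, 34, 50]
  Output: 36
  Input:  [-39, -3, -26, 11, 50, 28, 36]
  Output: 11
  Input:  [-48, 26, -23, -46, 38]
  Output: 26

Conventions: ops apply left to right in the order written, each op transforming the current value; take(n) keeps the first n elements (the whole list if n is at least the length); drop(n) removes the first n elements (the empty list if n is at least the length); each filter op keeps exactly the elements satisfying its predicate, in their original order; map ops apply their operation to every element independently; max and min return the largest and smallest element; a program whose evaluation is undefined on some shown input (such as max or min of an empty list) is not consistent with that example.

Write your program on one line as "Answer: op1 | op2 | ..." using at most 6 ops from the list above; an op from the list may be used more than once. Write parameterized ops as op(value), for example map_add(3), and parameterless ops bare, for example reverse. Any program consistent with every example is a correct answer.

take(4) | filter_gt(-7) | filter_gt(3) | take(2) | max

Check, running the answer program on each example:
  [29, 8, 20, -25, -40, -9] -> [29, 8, 20, -25] -> [29, 8, 20] -> [29, 8, 20] -> [29, 8] -> 29
  [35, 36, 27, 32, 13, -8, -6, 34, 50] -> [35, 36, 27, 32] -> [35, 36, 27, 32] -> [35, 36, 27, 32] -> [35, 36] -> 36
  [-39, -3, -26, 11, 50, 28, 36] -> [-39, -3, -26, 11] -> [-3, 11] -> [11] -> [11] -> 11
  [-48, 26, -23, -46, 38] -> [-48, 26, -23, -46] -> [26] -> [26] -> [26] -> 26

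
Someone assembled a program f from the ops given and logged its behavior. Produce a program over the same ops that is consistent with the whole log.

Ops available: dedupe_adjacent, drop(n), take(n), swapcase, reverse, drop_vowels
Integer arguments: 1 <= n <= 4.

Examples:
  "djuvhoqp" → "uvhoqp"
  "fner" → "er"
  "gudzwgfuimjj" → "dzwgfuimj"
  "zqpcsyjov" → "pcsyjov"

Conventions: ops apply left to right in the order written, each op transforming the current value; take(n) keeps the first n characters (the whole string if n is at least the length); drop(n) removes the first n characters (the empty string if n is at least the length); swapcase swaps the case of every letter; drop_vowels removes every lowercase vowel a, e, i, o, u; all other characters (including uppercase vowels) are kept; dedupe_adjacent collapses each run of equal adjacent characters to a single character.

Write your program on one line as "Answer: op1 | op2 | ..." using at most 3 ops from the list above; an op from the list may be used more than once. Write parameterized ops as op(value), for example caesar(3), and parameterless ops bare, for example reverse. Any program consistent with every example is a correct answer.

drop(2) | dedupe_adjacent

Check, running the answer program on each example:
  "djuvhoqp" -> "uvhoqp" -> "uvhoqp"
  "fner" -> "er" -> "er"
  "gudzwgfuimjj" -> "dzwgfuimjj" -> "dzwgfuimj"
  "zqpcsyjov" -> "pcsyjov" -> "pcsyjov"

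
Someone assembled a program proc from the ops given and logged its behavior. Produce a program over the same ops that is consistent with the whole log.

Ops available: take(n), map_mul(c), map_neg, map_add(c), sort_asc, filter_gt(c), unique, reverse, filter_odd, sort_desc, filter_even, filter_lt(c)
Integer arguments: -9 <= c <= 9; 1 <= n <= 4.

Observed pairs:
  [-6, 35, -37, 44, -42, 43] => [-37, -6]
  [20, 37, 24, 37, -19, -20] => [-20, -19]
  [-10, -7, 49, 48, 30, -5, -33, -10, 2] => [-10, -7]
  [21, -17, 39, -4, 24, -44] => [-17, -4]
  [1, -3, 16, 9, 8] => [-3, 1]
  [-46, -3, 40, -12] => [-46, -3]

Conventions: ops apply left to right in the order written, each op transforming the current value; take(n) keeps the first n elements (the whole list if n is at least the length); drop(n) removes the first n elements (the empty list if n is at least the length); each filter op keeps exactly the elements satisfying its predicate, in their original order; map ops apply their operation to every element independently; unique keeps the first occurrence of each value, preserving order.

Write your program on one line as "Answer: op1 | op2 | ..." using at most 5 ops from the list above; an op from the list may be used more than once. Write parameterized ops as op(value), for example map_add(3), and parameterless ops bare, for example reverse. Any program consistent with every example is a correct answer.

filter_lt(7) | take(2) | sort_desc | sort_asc

Check, running the answer program on each example:
  [-6, 35, -37, 44, -42, 43] -> [-6, -37, -42] -> [-6, -37] -> [-6, -37] -> [-37, -6]
  [20, 37, 24, 37, -19, -20] -> [-19, -20] -> [-19, -20] -> [-19, -20] -> [-20, -19]
  [-10, -7, 49, 48, 30, -5, -33, -10, 2] -> [-10, -7, -5, -33, -10, 2] -> [-10, -7] -> [-7, -10] -> [-10, -7]
  [21, -17, 39, -4, 24, -44] -> [-17, -4, -44] -> [-17, -4] -> [-4, -17] -> [-17, -4]
  [1, -3, 16, 9, 8] -> [1, -3] -> [1, -3] -> [1, -3] -> [-3, 1]
  [-46, -3, 40, -12] -> [-46, -3, -12] -> [-46, -3] -> [-3, -46] -> [-46, -3]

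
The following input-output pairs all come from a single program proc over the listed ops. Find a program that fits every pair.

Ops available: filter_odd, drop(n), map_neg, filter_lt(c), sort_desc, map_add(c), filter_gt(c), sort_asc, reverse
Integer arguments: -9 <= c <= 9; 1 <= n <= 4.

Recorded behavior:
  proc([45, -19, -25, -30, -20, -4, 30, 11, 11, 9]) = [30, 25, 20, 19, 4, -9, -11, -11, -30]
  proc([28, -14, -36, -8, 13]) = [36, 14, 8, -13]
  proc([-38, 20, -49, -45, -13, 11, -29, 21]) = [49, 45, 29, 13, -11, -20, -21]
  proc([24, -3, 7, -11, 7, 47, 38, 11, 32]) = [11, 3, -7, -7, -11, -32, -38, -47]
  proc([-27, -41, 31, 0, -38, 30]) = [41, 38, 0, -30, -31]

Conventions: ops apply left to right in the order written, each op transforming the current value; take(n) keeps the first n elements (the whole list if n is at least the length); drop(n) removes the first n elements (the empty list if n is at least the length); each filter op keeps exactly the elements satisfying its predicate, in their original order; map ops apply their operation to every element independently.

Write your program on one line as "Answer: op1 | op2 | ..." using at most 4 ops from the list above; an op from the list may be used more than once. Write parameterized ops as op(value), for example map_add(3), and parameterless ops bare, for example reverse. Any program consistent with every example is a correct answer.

drop(1) | sort_desc | sort_asc | map_neg

Check, running the answer program on each example:
  [45, -19, -25, -30, -20, -4, 30, 11, 11, 9] -> [-19, -25, -30, -20, -4, 30, 11, 11, 9] -> [30, 11, 11, 9, -4, -19, -20, -25, -30] -> [-30, -25, -20, -19, -4, 9, 11, 11, 30] -> [30, 25, 20, 19, 4, -9, -11, -11, -30]
  [28, -14, -36, -8, 13] -> [-14, -36, -8, 13] -> [13, -8, -14, -36] -> [-36, -14, -8, 13] -> [36, 14, 8, -13]
  [-38, 20, -49, -45, -13, 11, -29, 21] -> [20, -49, -45, -13, 11, -29, 21] -> [21, 20, 11, -13, -29, -45, -49] -> [-49, -45, -29, -13, 11, 20, 21] -> [49, 45, 29, 13, -11, -20, -21]
  [24, -3, 7, -11, 7, 47, 38, 11, 32] -> [-3, 7, -11, 7, 47, 38, 11, 32] -> [47, 38, 32, 11, 7, 7, -3, -11] -> [-11, -3, 7, 7, 11, 32, 38, 47] -> [11, 3, -7, -7, -11, -32, -38, -47]
  [-27, -41, 31, 0, -38, 30] -> [-41, 31, 0, -38, 30] -> [31, 30, 0, -38, -41] -> [-41, -38, 0, 30, 31] -> [41, 38, 0, -30, -31]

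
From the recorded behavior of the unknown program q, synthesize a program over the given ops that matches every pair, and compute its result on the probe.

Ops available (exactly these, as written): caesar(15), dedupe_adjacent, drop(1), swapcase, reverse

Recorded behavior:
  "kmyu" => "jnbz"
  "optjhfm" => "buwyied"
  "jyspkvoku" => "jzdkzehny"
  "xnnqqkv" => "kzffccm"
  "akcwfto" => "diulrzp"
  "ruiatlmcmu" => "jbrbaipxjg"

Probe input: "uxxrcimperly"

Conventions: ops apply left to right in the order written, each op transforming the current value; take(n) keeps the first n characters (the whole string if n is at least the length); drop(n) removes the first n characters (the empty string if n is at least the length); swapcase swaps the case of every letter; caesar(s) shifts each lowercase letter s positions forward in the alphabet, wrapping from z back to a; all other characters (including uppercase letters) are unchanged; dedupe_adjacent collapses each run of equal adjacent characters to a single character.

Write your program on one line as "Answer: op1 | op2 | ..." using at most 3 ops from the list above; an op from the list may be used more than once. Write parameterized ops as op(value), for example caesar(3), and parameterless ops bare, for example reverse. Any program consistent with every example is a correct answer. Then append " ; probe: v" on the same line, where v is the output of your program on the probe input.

caesar(15) | reverse ; probe: "nagtebxrgmmj"

Check, running the answer program on each example:
  "kmyu" -> "zbnj" -> "jnbz"
  "optjhfm" -> "deiywub" -> "buwyied"
  "jyspkvoku" -> "ynhezkdzj" -> "jzdkzehny"
  "xnnqqkv" -> "mccffzk" -> "kzffccm"
  "akcwfto" -> "pzrluid" -> "diulrzp"
  "ruiatlmcmu" -> "gjxpiabrbj" -> "jbrbaipxjg"
  probe: "uxxrcimperly" -> "jmmgrxbetgan" -> "nagtebxrgmmj"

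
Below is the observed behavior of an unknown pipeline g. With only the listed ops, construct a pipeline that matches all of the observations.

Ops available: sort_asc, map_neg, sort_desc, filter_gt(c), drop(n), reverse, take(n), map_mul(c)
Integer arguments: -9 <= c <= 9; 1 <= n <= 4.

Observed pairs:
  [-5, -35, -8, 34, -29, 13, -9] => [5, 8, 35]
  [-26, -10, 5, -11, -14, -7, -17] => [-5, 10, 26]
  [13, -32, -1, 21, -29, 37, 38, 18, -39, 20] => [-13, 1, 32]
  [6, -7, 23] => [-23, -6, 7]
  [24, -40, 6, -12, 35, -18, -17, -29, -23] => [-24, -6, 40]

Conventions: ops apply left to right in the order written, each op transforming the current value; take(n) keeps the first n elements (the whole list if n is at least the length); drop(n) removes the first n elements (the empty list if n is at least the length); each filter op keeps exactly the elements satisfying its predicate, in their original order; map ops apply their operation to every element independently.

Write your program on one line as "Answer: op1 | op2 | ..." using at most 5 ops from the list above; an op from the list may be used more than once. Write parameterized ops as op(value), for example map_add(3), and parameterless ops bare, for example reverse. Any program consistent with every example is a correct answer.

take(3) | reverse | map_neg | sort_asc

Check, running the answer program on each example:
  [-5, -35, -8, 34, -29, 13, -9] -> [-5, -35, -8] -> [-8, -35, -5] -> [8, 35, 5] -> [5, 8, 35]
  [-26, -10, 5, -11, -14, -7, -17] -> [-26, -10, 5] -> [5, -10, -26] -> [-5, 10, 26] -> [-5, 10, 26]
  [13, -32, -1, 21, -29, 37, 38, 18, -39, 20] -> [13, -32, -1] -> [-1, -32, 13] -> [1, 32, -13] -> [-13, 1, 32]
  [6, -7, 23] -> [6, -7, 23] -> [23, -7, 6] -> [-23, 7, -6] -> [-23, -6, 7]
  [24, -40, 6, -12, 35, -18, -17, -29, -23] -> [24, -40, 6] -> [6, -40, 24] -> [-6, 40, -24] -> [-24, -6, 40]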